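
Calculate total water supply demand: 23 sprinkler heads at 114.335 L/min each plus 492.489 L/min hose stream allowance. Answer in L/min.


Sprinkler demand = 23 * 114.335 = 2629.705 L/min
Total = 2629.705 + 492.489 = 3122.194 L/min

3122.194 L/min


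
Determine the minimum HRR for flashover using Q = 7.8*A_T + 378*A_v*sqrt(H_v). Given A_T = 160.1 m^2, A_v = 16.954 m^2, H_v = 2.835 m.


7.8*A_T = 1248.78
sqrt(H_v) = 1.6837
378*A_v*sqrt(H_v) = 10790
Q = 1248.78 + 10790 = 12039 kW

12039 kW


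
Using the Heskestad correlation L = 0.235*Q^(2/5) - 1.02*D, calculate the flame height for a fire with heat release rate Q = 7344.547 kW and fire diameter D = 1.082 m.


Q^(2/5) = 35.187
0.235 * Q^(2/5) = 8.2690
1.02 * D = 1.1036
L = 7.1654 m

7.1654 m


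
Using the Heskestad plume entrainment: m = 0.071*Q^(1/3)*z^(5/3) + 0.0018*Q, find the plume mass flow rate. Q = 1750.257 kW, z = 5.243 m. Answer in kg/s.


Q^(1/3) = 12.051
z^(5/3) = 15.823
First term = 0.071 * 12.051 * 15.823 = 13.539
Second term = 0.0018 * 1750.257 = 3.1505
m = 16.690 kg/s

16.690 kg/s


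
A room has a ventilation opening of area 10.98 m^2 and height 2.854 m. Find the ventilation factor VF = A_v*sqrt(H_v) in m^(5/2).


sqrt(H_v) = 1.6894
VF = 10.98 * 1.6894 = 18.549 m^(5/2)

18.549 m^(5/2)


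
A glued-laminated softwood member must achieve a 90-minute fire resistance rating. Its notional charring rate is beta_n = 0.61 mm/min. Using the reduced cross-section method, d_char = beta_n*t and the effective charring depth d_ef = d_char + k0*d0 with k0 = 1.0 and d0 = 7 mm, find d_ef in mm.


d_char = 0.61 * 90 = 54.9 mm
d_ef = 54.9 + 1.0*7 = 61.9 mm

61.9 mm


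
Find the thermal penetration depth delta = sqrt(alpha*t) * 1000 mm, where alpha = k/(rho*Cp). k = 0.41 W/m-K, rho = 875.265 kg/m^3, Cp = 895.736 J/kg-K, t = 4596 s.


alpha = 0.41 / (875.265 * 895.736) = 5.2295e-07 m^2/s
alpha * t = 0.0024035
delta = sqrt(0.0024035) * 1000 = 49.026 mm

49.026 mm


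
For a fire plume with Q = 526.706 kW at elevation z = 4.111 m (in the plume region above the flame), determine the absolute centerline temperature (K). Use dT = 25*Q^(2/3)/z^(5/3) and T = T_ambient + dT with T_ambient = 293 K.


Q^(2/3) = 65.220
z^(5/3) = 10.550
dT = 25 * 65.220 / 10.550 = 154.55 K
T = 293 + 154.55 = 447.55 K

447.55 K


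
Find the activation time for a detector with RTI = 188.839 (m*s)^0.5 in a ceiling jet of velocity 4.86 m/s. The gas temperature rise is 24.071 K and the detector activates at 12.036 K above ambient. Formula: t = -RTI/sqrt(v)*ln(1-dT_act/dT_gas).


dT_act/dT_gas = 0.50002
ln(1 - 0.50002) = -0.69319
t = -188.839 / sqrt(4.86) * -0.69319 = 59.378 s

59.378 s


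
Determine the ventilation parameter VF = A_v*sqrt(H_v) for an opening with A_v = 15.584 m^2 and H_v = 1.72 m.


sqrt(H_v) = 1.3115
VF = 15.584 * 1.3115 = 20.438 m^(5/2)

20.438 m^(5/2)


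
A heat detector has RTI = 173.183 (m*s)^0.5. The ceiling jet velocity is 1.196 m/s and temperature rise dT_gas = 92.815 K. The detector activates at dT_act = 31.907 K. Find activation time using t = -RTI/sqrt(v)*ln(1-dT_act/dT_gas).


dT_act/dT_gas = 0.34377
ln(1 - 0.34377) = -0.42124
t = -173.183 / sqrt(1.196) * -0.42124 = 66.707 s

66.707 s


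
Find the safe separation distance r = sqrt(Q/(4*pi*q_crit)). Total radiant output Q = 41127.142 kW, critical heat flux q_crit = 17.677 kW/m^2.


4*pi*q_crit = 222.14
Q/(4*pi*q_crit) = 185.14
r = sqrt(185.14) = 13.607 m

13.607 m


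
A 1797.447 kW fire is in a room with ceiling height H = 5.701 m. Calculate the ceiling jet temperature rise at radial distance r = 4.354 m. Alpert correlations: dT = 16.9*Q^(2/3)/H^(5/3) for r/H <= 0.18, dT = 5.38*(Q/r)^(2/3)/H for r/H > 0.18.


r/H = 4.354 / 5.701 = 0.76373
r/H > 0.18, so dT = 5.38*(Q/r)^(2/3)/H
Q/r = 412.83
(Q/r)^(2/3) = 55.443
dT = 5.38 * 55.443 / 5.701 = 52.321 K

52.321 K


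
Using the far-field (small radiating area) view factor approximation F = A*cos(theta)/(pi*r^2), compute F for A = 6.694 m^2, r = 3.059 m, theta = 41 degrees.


cos(41 deg) = 0.75471
pi*r^2 = 29.397
F = 6.694 * 0.75471 / 29.397 = 0.17185

0.17185


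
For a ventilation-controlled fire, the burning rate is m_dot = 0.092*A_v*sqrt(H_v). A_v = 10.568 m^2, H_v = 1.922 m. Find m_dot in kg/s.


sqrt(H_v) = 1.3864
m_dot = 0.092 * 10.568 * 1.3864 = 1.3479 kg/s

1.3479 kg/s


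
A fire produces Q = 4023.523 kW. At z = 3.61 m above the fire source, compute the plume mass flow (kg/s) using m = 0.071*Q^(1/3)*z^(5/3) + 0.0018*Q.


Q^(1/3) = 15.905
z^(5/3) = 8.4953
First term = 0.071 * 15.905 * 8.4953 = 9.5934
Second term = 0.0018 * 4023.523 = 7.2423
m = 16.836 kg/s

16.836 kg/s


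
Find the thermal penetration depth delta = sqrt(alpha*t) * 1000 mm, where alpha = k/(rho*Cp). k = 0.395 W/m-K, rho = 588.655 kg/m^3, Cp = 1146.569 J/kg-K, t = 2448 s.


alpha = 0.395 / (588.655 * 1146.569) = 5.8524e-07 m^2/s
alpha * t = 0.0014327
delta = sqrt(0.0014327) * 1000 = 37.851 mm

37.851 mm


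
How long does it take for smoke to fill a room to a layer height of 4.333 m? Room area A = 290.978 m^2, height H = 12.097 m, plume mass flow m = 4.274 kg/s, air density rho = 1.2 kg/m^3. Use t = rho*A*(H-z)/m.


H - z = 7.764 m
t = 1.2 * 290.978 * 7.764 / 4.274 = 634.30 s

634.30 s


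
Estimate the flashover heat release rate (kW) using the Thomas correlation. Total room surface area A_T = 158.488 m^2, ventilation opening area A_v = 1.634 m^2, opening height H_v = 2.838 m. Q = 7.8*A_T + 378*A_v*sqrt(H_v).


7.8*A_T = 1236.2
sqrt(H_v) = 1.6846
378*A_v*sqrt(H_v) = 1040.5
Q = 1236.2 + 1040.5 = 2276.7 kW

2276.7 kW


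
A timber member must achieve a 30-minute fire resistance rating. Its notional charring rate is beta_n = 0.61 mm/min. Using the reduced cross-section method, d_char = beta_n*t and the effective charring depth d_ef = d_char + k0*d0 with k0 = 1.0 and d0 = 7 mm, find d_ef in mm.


d_char = 0.61 * 30 = 18.3 mm
d_ef = 18.3 + 1.0*7 = 25.3 mm

25.3 mm


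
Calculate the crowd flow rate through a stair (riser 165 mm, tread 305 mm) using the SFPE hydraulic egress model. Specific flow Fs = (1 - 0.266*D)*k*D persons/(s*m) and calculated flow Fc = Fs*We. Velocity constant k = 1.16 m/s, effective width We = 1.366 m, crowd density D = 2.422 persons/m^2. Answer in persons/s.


1 - 0.266*D = 1 - 0.266*2.422 = 0.35575
Fs = 0.35575 * 1.16 * 2.422 = 0.99948 persons/(s*m)
Fc = 0.99948 * 1.366 = 1.3653 persons/s

1.3653 persons/s


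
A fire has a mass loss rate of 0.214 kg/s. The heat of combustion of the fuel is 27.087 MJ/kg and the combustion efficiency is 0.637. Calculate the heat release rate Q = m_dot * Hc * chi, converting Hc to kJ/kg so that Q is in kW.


Hc = 27.087 MJ/kg = 27.087 * 1000 kJ/kg = 27087 kJ/kg
Q = 0.214 kg/s * 27087 kJ/kg * 0.637 = 3692.4 kW

3692.4 kW


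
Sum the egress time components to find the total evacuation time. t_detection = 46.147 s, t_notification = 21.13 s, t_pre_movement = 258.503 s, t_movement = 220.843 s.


Total = 46.147 + 21.13 + 258.503 + 220.843 = 546.623 s

546.623 s


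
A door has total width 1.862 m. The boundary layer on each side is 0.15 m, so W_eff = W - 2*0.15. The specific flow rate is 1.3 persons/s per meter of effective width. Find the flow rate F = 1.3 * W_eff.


W_eff = 1.862 - 0.30 = 1.562 m
F = 1.3 * 1.562 = 2.0306 persons/s

2.0306 persons/s


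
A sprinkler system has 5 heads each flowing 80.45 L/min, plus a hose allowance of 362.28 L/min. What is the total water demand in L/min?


Sprinkler demand = 5 * 80.45 = 402.25 L/min
Total = 402.25 + 362.28 = 764.53 L/min

764.53 L/min


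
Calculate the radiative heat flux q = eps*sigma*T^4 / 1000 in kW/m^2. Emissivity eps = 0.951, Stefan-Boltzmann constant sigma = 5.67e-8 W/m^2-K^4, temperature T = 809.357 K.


T^4 = 4.2910e+11
q = 0.951 * 5.67e-8 * 4.2910e+11 / 1000 = 23.138 kW/m^2

23.138 kW/m^2


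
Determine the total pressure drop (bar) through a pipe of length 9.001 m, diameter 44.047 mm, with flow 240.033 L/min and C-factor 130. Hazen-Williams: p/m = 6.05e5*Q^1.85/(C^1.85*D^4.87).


Q^1.85 = 25322
C^1.85 = 8143.2
D^4.87 = 1.0136e+08
p/m = 0.018560 bar/m
p_total = 0.018560 * 9.001 = 0.16706 bar

0.16706 bar


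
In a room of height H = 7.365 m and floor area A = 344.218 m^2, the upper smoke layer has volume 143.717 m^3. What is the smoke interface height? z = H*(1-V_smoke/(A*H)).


V/(A*H) = 0.056689
1 - 0.056689 = 0.94331
z = 7.365 * 0.94331 = 6.9475 m

6.9475 m


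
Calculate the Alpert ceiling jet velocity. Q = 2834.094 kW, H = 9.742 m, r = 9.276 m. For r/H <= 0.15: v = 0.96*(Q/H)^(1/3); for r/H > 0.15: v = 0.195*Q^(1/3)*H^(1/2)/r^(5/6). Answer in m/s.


r/H = 9.276 / 9.742 = 0.95217
r/H > 0.15, so v = 0.195*Q^(1/3)*H^(1/2)/r^(5/6)
Q^(1/3) = 14.152
H^(1/2) = 3.1212
r^(5/6) = 6.3993
v = 0.195 * 14.152 * 3.1212 / 6.3993 = 1.3460 m/s

1.3460 m/s


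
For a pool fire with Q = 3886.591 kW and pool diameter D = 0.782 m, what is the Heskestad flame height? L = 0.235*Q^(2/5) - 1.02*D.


Q^(2/5) = 27.279
0.235 * Q^(2/5) = 6.4106
1.02 * D = 0.79764
L = 5.6129 m

5.6129 m


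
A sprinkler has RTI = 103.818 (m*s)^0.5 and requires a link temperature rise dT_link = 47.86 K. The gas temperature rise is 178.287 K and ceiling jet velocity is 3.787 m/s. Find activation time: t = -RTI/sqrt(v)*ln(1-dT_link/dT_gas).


dT_link/dT_gas = 0.26844
ln(1 - 0.26844) = -0.31258
t = -103.818 / sqrt(3.787) * -0.31258 = 16.676 s

16.676 s


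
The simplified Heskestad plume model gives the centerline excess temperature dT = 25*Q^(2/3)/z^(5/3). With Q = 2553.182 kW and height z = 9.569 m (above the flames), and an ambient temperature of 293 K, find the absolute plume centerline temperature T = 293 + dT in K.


Q^(2/3) = 186.80
z^(5/3) = 43.130
dT = 25 * 186.80 / 43.130 = 108.28 K
T = 293 + 108.28 = 401.28 K

401.28 K


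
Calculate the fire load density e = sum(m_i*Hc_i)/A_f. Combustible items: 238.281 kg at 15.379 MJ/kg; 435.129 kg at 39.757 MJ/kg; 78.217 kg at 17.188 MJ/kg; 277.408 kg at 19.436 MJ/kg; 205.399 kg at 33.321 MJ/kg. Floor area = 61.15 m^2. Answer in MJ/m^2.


Total energy = 238.281*15.379 + 435.129*39.757 + 78.217*17.188 + 277.408*19.436 + 205.399*33.321
= 3664.523 + 17299.42 + 1344.394 + 5391.702 + 6844.100
= 34544.14 MJ
e = 34544.14 / 61.15 = 564.91 MJ/m^2

564.91 MJ/m^2


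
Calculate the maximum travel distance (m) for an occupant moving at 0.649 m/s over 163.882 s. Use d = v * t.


d = 0.649 * 163.882 = 106.36 m

106.36 m


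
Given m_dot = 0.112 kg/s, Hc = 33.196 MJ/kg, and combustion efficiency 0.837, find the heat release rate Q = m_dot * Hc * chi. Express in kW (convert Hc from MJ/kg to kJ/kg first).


Hc = 33.196 MJ/kg = 33.196 * 1000 kJ/kg = 33196 kJ/kg
Q = 0.112 kg/s * 33196 kJ/kg * 0.837 = 3111.9 kW

3111.9 kW


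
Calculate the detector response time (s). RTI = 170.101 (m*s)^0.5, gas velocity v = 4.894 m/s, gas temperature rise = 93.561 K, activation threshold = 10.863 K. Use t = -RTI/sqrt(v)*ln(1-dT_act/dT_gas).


dT_act/dT_gas = 0.11611
ln(1 - 0.11611) = -0.12342
t = -170.101 / sqrt(4.894) * -0.12342 = 9.4897 s

9.4897 s


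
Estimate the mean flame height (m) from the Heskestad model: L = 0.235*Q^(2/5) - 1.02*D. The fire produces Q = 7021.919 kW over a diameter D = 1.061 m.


Q^(2/5) = 34.561
0.235 * Q^(2/5) = 8.1218
1.02 * D = 1.0822
L = 7.0395 m

7.0395 m


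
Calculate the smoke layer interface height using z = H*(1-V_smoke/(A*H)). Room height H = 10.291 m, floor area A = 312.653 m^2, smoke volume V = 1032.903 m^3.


V/(A*H) = 0.32103
1 - 0.32103 = 0.67897
z = 10.291 * 0.67897 = 6.9873 m

6.9873 m


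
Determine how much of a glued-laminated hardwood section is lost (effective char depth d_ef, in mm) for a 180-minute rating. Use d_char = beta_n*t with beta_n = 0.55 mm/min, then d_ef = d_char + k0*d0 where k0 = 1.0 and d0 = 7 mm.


d_char = 0.55 * 180 = 99 mm
d_ef = 99 + 1.0*7 = 106 mm

106 mm


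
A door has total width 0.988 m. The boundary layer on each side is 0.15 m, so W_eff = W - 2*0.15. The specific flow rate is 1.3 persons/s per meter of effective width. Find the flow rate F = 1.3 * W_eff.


W_eff = 0.988 - 0.30 = 0.688 m
F = 1.3 * 0.688 = 0.89440 persons/s

0.89440 persons/s


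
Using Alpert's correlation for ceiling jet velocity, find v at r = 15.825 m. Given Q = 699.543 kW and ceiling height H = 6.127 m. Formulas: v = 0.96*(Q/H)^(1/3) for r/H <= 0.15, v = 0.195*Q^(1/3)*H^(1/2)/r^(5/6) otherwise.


r/H = 15.825 / 6.127 = 2.5828
r/H > 0.15, so v = 0.195*Q^(1/3)*H^(1/2)/r^(5/6)
Q^(1/3) = 8.8771
H^(1/2) = 2.4753
r^(5/6) = 9.9874
v = 0.195 * 8.8771 * 2.4753 / 9.9874 = 0.42902 m/s

0.42902 m/s


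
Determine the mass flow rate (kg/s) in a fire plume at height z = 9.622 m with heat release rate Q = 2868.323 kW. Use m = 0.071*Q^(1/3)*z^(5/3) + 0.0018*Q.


Q^(1/3) = 14.208
z^(5/3) = 43.529
First term = 0.071 * 14.208 * 43.529 = 43.911
Second term = 0.0018 * 2868.323 = 5.1630
m = 49.074 kg/s

49.074 kg/s


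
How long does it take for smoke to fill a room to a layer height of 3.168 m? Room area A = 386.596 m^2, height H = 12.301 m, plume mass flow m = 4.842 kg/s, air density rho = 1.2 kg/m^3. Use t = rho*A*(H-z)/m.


H - z = 9.133 m
t = 1.2 * 386.596 * 9.133 / 4.842 = 875.04 s

875.04 s


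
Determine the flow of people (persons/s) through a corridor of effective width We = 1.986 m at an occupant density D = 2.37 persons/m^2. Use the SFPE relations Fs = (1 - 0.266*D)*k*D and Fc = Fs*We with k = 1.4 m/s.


1 - 0.266*D = 1 - 0.266*2.37 = 0.36958
Fs = 0.36958 * 1.4 * 2.37 = 1.2263 persons/(s*m)
Fc = 1.2263 * 1.986 = 2.4354 persons/s

2.4354 persons/s


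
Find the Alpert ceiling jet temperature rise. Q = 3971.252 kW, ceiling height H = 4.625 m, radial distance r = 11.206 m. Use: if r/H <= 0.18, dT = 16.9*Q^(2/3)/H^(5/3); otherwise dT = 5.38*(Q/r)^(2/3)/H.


r/H = 11.206 / 4.625 = 2.4229
r/H > 0.18, so dT = 5.38*(Q/r)^(2/3)/H
Q/r = 354.39
(Q/r)^(2/3) = 50.078
dT = 5.38 * 50.078 / 4.625 = 58.253 K

58.253 K


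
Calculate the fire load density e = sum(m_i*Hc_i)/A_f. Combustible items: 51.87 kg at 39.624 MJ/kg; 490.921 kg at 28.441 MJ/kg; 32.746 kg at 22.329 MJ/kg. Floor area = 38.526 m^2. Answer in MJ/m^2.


Total energy = 51.87*39.624 + 490.921*28.441 + 32.746*22.329
= 2055.297 + 13962.28 + 731.1854
= 16748.77 MJ
e = 16748.77 / 38.526 = 434.74 MJ/m^2

434.74 MJ/m^2


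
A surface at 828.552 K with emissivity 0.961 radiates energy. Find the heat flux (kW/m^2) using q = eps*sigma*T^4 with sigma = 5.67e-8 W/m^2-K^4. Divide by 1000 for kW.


T^4 = 4.7128e+11
q = 0.961 * 5.67e-8 * 4.7128e+11 / 1000 = 25.679 kW/m^2

25.679 kW/m^2


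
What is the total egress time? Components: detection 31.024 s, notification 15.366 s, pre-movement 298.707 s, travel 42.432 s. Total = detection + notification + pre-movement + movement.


Total = 31.024 + 15.366 + 298.707 + 42.432 = 387.529 s

387.529 s


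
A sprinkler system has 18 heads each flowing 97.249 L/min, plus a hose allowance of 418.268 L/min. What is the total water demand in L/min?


Sprinkler demand = 18 * 97.249 = 1750.482 L/min
Total = 1750.482 + 418.268 = 2168.75 L/min

2168.75 L/min


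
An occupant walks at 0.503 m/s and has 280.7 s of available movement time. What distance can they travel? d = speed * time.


d = 0.503 * 280.7 = 141.19 m

141.19 m


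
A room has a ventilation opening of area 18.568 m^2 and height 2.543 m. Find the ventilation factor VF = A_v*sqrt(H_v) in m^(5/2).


sqrt(H_v) = 1.5947
VF = 18.568 * 1.5947 = 29.610 m^(5/2)

29.610 m^(5/2)


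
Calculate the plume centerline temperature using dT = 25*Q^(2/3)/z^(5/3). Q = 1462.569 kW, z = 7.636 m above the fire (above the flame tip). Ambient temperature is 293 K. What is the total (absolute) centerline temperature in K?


Q^(2/3) = 128.85
z^(5/3) = 29.610
dT = 25 * 128.85 / 29.610 = 108.79 K
T = 293 + 108.79 = 401.79 K

401.79 K


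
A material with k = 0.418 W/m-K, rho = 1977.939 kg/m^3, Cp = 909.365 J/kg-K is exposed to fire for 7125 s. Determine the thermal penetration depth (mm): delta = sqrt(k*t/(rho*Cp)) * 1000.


alpha = 0.418 / (1977.939 * 909.365) = 2.3239e-07 m^2/s
alpha * t = 0.0016558
delta = sqrt(0.0016558) * 1000 = 40.692 mm

40.692 mm


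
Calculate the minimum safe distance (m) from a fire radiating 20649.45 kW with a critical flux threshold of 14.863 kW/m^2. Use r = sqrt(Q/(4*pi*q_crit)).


4*pi*q_crit = 186.77
Q/(4*pi*q_crit) = 110.56
r = sqrt(110.56) = 10.515 m

10.515 m


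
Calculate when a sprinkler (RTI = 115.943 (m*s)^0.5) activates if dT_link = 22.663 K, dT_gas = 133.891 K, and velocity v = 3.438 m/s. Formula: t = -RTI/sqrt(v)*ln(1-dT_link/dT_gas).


dT_link/dT_gas = 0.16926
ln(1 - 0.16926) = -0.18544
t = -115.943 / sqrt(3.438) * -0.18544 = 11.596 s

11.596 s


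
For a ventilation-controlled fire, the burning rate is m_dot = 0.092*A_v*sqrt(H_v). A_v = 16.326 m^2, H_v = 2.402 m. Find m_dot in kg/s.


sqrt(H_v) = 1.5498
m_dot = 0.092 * 16.326 * 1.5498 = 2.3278 kg/s

2.3278 kg/s


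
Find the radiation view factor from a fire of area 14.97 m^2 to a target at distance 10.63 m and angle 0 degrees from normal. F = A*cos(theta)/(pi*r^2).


cos(0 deg) = 1
pi*r^2 = 354.99
F = 14.97 * 1 / 354.99 = 0.042170

0.042170


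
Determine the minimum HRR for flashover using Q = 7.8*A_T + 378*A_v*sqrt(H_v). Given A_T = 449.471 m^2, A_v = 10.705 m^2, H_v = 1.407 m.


7.8*A_T = 3505.9
sqrt(H_v) = 1.1862
378*A_v*sqrt(H_v) = 4799.8
Q = 3505.9 + 4799.8 = 8305.7 kW

8305.7 kW


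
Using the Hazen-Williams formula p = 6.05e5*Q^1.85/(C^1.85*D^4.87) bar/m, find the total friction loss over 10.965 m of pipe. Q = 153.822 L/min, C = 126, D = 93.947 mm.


Q^1.85 = 11117
C^1.85 = 7685.7
D^4.87 = 4.0545e+09
p/m = 0.00021583 bar/m
p_total = 0.00021583 * 10.965 = 0.0023666 bar

0.0023666 bar


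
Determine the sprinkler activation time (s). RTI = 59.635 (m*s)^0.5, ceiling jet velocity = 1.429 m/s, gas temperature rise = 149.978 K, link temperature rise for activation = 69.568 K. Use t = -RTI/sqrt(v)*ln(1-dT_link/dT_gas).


dT_link/dT_gas = 0.46385
ln(1 - 0.46385) = -0.62335
t = -59.635 / sqrt(1.429) * -0.62335 = 31.097 s

31.097 s


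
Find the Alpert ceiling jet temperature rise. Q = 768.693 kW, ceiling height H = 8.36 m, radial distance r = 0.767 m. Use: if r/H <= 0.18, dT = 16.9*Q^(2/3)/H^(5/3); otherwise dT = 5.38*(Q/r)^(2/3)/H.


r/H = 0.767 / 8.36 = 0.091746
r/H <= 0.18, so dT = 16.9*Q^(2/3)/H^(5/3)
Q^(2/3) = 83.914
H^(5/3) = 34.436
dT = 16.9 * 83.914 / 34.436 = 41.182 K

41.182 K


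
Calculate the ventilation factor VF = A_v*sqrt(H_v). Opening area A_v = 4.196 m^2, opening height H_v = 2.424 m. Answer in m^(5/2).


sqrt(H_v) = 1.5569
VF = 4.196 * 1.5569 = 6.5328 m^(5/2)

6.5328 m^(5/2)


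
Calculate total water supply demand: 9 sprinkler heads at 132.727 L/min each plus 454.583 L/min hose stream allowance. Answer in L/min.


Sprinkler demand = 9 * 132.727 = 1194.543 L/min
Total = 1194.543 + 454.583 = 1649.126 L/min

1649.126 L/min


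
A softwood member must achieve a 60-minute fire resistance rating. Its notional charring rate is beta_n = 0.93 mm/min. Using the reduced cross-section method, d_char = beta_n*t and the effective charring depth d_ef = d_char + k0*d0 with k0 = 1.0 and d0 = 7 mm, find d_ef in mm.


d_char = 0.93 * 60 = 55.8 mm
d_ef = 55.8 + 1.0*7 = 62.8 mm

62.8 mm


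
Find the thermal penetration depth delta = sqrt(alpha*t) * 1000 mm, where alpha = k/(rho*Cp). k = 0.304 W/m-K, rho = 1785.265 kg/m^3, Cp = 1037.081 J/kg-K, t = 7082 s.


alpha = 0.304 / (1785.265 * 1037.081) = 1.6419e-07 m^2/s
alpha * t = 0.0011628
delta = sqrt(0.0011628) * 1000 = 34.100 mm

34.100 mm


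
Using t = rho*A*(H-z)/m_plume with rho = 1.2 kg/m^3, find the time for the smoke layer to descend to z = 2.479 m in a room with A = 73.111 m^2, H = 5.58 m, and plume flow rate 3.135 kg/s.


H - z = 3.101 m
t = 1.2 * 73.111 * 3.101 / 3.135 = 86.782 s

86.782 s


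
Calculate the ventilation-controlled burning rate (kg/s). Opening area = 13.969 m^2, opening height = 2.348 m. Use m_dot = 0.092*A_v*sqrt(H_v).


sqrt(H_v) = 1.5323
m_dot = 0.092 * 13.969 * 1.5323 = 1.9693 kg/s

1.9693 kg/s


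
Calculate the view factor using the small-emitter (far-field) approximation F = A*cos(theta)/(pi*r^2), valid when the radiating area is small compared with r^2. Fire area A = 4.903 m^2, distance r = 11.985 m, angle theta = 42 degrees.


cos(42 deg) = 0.74314
pi*r^2 = 451.26
F = 4.903 * 0.74314 / 451.26 = 0.0080744

0.0080744


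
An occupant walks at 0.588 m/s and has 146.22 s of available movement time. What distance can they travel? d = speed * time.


d = 0.588 * 146.22 = 85.977 m

85.977 m


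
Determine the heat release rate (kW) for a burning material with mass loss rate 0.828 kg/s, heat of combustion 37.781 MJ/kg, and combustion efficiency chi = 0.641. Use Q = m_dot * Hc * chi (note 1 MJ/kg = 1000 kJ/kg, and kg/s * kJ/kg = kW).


Hc = 37.781 MJ/kg = 37.781 * 1000 kJ/kg = 37781 kJ/kg
Q = 0.828 kg/s * 37781 kJ/kg * 0.641 = 20052 kW

20052 kW


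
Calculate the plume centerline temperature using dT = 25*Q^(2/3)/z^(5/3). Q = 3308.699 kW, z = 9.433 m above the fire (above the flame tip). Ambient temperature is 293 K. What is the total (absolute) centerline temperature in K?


Q^(2/3) = 222.04
z^(5/3) = 42.113
dT = 25 * 222.04 / 42.113 = 131.81 K
T = 293 + 131.81 = 424.81 K

424.81 K


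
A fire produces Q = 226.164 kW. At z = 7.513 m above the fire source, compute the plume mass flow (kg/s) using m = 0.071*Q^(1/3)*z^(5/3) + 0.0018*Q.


Q^(1/3) = 6.0927
z^(5/3) = 28.820
First term = 0.071 * 6.0927 * 28.820 = 12.467
Second term = 0.0018 * 226.164 = 0.40710
m = 12.874 kg/s

12.874 kg/s


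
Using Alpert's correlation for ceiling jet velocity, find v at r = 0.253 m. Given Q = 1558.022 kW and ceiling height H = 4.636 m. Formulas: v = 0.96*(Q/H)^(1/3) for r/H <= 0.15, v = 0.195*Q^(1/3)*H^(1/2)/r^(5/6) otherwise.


r/H = 0.253 / 4.636 = 0.054573
r/H <= 0.15, so v = 0.96*(Q/H)^(1/3)
Q/H = 336.07
(Q/H)^(1/3) = 6.9525
v = 0.96 * 6.9525 = 6.6744 m/s

6.6744 m/s


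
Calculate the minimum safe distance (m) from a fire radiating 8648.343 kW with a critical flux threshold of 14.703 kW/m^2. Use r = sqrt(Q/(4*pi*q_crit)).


4*pi*q_crit = 184.76
Q/(4*pi*q_crit) = 46.808
r = sqrt(46.808) = 6.8416 m

6.8416 m


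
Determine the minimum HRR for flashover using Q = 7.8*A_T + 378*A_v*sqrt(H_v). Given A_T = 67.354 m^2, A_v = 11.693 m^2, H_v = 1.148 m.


7.8*A_T = 525.36
sqrt(H_v) = 1.0714
378*A_v*sqrt(H_v) = 4735.7
Q = 525.36 + 4735.7 = 5261.1 kW

5261.1 kW


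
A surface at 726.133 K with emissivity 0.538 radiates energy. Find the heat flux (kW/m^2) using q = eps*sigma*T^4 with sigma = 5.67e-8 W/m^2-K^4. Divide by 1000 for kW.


T^4 = 2.7801e+11
q = 0.538 * 5.67e-8 * 2.7801e+11 / 1000 = 8.4807 kW/m^2

8.4807 kW/m^2


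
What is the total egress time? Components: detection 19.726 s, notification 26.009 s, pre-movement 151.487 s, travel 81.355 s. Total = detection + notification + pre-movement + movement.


Total = 19.726 + 26.009 + 151.487 + 81.355 = 278.577 s

278.577 s


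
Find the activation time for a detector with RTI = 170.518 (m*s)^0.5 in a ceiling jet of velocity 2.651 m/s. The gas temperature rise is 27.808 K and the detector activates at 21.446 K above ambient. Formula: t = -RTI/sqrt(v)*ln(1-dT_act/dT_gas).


dT_act/dT_gas = 0.77122
ln(1 - 0.77122) = -1.4750
t = -170.518 / sqrt(2.651) * -1.4750 = 154.47 s

154.47 s


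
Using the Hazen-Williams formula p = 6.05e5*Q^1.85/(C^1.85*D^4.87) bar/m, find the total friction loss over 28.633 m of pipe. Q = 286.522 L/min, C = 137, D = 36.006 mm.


Q^1.85 = 35135
C^1.85 = 8972.9
D^4.87 = 3.7979e+07
p/m = 0.062376 bar/m
p_total = 0.062376 * 28.633 = 1.7860 bar

1.7860 bar


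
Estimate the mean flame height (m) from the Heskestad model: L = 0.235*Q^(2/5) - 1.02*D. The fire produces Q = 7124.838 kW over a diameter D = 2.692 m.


Q^(2/5) = 34.762
0.235 * Q^(2/5) = 8.1692
1.02 * D = 2.7458
L = 5.4233 m

5.4233 m


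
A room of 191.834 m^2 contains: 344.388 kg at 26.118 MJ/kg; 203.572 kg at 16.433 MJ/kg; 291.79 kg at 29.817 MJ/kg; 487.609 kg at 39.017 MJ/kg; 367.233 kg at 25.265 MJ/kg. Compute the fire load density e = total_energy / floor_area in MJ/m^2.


Total energy = 344.388*26.118 + 203.572*16.433 + 291.79*29.817 + 487.609*39.017 + 367.233*25.265
= 8994.726 + 3345.299 + 8700.302 + 19025.04 + 9278.142
= 49343.51 MJ
e = 49343.51 / 191.834 = 257.22 MJ/m^2

257.22 MJ/m^2


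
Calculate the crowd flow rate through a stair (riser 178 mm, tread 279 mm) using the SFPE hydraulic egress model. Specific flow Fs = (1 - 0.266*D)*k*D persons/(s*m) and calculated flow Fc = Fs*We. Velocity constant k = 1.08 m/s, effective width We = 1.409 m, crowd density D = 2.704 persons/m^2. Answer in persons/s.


1 - 0.266*D = 1 - 0.266*2.704 = 0.28074
Fs = 0.28074 * 1.08 * 2.704 = 0.81984 persons/(s*m)
Fc = 0.81984 * 1.409 = 1.1552 persons/s

1.1552 persons/s


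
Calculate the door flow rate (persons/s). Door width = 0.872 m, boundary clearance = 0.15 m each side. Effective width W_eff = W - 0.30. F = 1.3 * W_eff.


W_eff = 0.872 - 0.30 = 0.572 m
F = 1.3 * 0.572 = 0.74360 persons/s

0.74360 persons/s


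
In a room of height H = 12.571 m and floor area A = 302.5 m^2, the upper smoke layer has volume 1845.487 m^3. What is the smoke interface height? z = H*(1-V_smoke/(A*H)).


V/(A*H) = 0.48531
1 - 0.48531 = 0.51469
z = 12.571 * 0.51469 = 6.4702 m

6.4702 m


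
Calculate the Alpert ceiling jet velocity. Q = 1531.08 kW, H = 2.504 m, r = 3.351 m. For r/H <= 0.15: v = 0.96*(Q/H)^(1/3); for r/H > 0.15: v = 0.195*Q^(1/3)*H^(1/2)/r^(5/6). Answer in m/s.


r/H = 3.351 / 2.504 = 1.3383
r/H > 0.15, so v = 0.195*Q^(1/3)*H^(1/2)/r^(5/6)
Q^(1/3) = 11.526
H^(1/2) = 1.5824
r^(5/6) = 2.7393
v = 0.195 * 11.526 * 1.5824 / 2.7393 = 1.2983 m/s

1.2983 m/s


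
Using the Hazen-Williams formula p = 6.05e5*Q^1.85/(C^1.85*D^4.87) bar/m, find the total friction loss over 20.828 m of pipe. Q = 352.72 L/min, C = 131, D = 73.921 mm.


Q^1.85 = 51611
C^1.85 = 8259.5
D^4.87 = 1.2615e+09
p/m = 0.0029967 bar/m
p_total = 0.0029967 * 20.828 = 0.062416 bar

0.062416 bar


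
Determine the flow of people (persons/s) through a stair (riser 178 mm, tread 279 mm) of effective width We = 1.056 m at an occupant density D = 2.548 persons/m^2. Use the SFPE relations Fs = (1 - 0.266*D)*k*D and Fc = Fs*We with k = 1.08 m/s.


1 - 0.266*D = 1 - 0.266*2.548 = 0.32223
Fs = 0.32223 * 1.08 * 2.548 = 0.88673 persons/(s*m)
Fc = 0.88673 * 1.056 = 0.93639 persons/s

0.93639 persons/s


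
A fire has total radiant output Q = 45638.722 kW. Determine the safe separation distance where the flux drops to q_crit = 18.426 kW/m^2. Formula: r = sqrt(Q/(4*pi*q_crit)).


4*pi*q_crit = 231.55
Q/(4*pi*q_crit) = 197.10
r = sqrt(197.10) = 14.039 m

14.039 m


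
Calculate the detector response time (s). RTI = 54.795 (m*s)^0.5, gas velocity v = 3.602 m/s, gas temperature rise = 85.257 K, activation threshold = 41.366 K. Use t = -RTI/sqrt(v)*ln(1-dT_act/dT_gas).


dT_act/dT_gas = 0.48519
ln(1 - 0.48519) = -0.66396
t = -54.795 / sqrt(3.602) * -0.66396 = 19.170 s

19.170 s


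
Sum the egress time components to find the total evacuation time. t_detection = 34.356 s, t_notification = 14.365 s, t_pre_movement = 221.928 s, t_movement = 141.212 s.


Total = 34.356 + 14.365 + 221.928 + 141.212 = 411.861 s

411.861 s


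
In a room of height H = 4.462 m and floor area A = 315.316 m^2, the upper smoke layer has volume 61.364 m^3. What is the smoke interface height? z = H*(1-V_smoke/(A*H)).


V/(A*H) = 0.043615
1 - 0.043615 = 0.95638
z = 4.462 * 0.95638 = 4.2674 m

4.2674 m


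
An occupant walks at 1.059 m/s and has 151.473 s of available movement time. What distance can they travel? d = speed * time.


d = 1.059 * 151.473 = 160.41 m

160.41 m


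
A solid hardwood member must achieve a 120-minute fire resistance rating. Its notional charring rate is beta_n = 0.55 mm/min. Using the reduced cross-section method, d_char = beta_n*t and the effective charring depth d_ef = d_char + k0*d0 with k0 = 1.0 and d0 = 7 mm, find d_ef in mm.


d_char = 0.55 * 120 = 66 mm
d_ef = 66 + 1.0*7 = 73 mm

73 mm


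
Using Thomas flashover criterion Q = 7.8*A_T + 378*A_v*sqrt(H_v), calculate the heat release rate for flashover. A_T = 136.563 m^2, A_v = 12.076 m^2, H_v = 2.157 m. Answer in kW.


7.8*A_T = 1065.2
sqrt(H_v) = 1.4687
378*A_v*sqrt(H_v) = 6704.1
Q = 1065.2 + 6704.1 = 7769.3 kW

7769.3 kW


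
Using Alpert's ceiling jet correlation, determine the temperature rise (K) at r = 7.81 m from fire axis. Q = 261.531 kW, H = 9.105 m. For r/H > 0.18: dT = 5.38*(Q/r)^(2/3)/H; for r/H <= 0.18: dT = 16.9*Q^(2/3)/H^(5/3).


r/H = 7.81 / 9.105 = 0.85777
r/H > 0.18, so dT = 5.38*(Q/r)^(2/3)/H
Q/r = 33.487
(Q/r)^(2/3) = 10.389
dT = 5.38 * 10.389 / 9.105 = 6.1388 K

6.1388 K


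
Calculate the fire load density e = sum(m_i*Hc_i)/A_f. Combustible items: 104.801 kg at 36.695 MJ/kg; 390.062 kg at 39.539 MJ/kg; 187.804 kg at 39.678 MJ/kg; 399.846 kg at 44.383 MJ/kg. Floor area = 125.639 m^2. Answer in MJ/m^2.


Total energy = 104.801*36.695 + 390.062*39.539 + 187.804*39.678 + 399.846*44.383
= 3845.673 + 15422.66 + 7451.687 + 17746.37
= 44466.39 MJ
e = 44466.39 / 125.639 = 353.92 MJ/m^2

353.92 MJ/m^2


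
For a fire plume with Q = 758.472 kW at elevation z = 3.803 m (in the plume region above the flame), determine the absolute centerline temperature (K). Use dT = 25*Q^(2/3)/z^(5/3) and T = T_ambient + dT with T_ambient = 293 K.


Q^(2/3) = 83.169
z^(5/3) = 9.2657
dT = 25 * 83.169 / 9.2657 = 224.40 K
T = 293 + 224.40 = 517.40 K

517.40 K


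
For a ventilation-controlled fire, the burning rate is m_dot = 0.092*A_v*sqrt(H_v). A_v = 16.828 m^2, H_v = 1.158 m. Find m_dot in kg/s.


sqrt(H_v) = 1.0761
m_dot = 0.092 * 16.828 * 1.0761 = 1.6660 kg/s

1.6660 kg/s


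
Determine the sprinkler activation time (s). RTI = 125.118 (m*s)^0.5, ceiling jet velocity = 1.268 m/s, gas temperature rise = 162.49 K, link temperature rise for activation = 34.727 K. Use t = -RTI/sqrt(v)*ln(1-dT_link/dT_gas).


dT_link/dT_gas = 0.21372
ln(1 - 0.21372) = -0.24044
t = -125.118 / sqrt(1.268) * -0.24044 = 26.716 s

26.716 s


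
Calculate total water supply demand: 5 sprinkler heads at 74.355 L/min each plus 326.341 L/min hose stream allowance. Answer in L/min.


Sprinkler demand = 5 * 74.355 = 371.775 L/min
Total = 371.775 + 326.341 = 698.116 L/min

698.116 L/min


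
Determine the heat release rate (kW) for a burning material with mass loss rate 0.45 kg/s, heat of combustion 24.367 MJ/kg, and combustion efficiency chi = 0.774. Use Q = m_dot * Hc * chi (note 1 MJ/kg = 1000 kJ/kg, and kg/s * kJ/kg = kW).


Hc = 24.367 MJ/kg = 24.367 * 1000 kJ/kg = 24367 kJ/kg
Q = 0.45 kg/s * 24367 kJ/kg * 0.774 = 8487.0 kW

8487.0 kW


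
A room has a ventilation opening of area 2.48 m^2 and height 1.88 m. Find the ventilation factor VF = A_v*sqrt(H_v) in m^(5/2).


sqrt(H_v) = 1.3711
VF = 2.48 * 1.3711 = 3.4004 m^(5/2)

3.4004 m^(5/2)


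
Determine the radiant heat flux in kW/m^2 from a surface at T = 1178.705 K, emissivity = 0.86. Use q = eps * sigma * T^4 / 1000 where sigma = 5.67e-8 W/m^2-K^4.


T^4 = 1.9303e+12
q = 0.86 * 5.67e-8 * 1.9303e+12 / 1000 = 94.124 kW/m^2

94.124 kW/m^2


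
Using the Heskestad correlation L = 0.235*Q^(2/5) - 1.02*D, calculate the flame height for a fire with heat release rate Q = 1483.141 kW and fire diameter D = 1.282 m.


Q^(2/5) = 18.556
0.235 * Q^(2/5) = 4.3605
1.02 * D = 1.3076
L = 3.0529 m

3.0529 m


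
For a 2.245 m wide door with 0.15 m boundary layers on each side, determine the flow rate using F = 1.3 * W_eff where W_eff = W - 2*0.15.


W_eff = 2.245 - 0.30 = 1.945 m
F = 1.3 * 1.945 = 2.5285 persons/s

2.5285 persons/s


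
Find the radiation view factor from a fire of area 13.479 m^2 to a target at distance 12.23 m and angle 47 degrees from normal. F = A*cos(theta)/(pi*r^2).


cos(47 deg) = 0.68200
pi*r^2 = 469.90
F = 13.479 * 0.68200 / 469.90 = 0.019563

0.019563


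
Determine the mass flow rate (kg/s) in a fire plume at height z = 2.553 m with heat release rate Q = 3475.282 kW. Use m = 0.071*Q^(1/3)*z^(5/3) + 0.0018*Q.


Q^(1/3) = 15.147
z^(5/3) = 4.7689
First term = 0.071 * 15.147 * 4.7689 = 5.1287
Second term = 0.0018 * 3475.282 = 6.2555
m = 11.384 kg/s

11.384 kg/s


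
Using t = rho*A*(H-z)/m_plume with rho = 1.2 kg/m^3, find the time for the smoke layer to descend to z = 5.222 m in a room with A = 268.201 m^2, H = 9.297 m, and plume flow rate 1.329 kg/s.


H - z = 4.075 m
t = 1.2 * 268.201 * 4.075 / 1.329 = 986.83 s

986.83 s


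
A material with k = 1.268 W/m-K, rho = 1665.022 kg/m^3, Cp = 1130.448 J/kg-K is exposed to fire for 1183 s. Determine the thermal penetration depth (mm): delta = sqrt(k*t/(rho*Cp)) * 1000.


alpha = 1.268 / (1665.022 * 1130.448) = 6.7367e-07 m^2/s
alpha * t = 0.00079695
delta = sqrt(0.00079695) * 1000 = 28.230 mm

28.230 mm


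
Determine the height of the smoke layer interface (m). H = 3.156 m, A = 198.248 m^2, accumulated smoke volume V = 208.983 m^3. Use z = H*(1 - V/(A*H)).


V/(A*H) = 0.33401
1 - 0.33401 = 0.66599
z = 3.156 * 0.66599 = 2.1019 m

2.1019 m


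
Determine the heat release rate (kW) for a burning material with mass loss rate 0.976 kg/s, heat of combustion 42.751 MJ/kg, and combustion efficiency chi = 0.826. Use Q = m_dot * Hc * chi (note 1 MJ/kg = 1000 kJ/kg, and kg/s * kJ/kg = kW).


Hc = 42.751 MJ/kg = 42.751 * 1000 kJ/kg = 42751 kJ/kg
Q = 0.976 kg/s * 42751 kJ/kg * 0.826 = 34465 kW

34465 kW


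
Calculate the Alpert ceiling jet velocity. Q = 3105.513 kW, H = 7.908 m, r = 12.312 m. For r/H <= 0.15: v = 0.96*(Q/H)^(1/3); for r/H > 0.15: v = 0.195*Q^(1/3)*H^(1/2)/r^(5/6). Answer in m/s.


r/H = 12.312 / 7.908 = 1.5569
r/H > 0.15, so v = 0.195*Q^(1/3)*H^(1/2)/r^(5/6)
Q^(1/3) = 14.590
H^(1/2) = 2.8121
r^(5/6) = 8.1023
v = 0.195 * 14.590 * 2.8121 / 8.1023 = 0.98743 m/s

0.98743 m/s


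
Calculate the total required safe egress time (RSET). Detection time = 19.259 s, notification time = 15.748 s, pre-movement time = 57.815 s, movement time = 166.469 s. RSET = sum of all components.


Total = 19.259 + 15.748 + 57.815 + 166.469 = 259.291 s

259.291 s


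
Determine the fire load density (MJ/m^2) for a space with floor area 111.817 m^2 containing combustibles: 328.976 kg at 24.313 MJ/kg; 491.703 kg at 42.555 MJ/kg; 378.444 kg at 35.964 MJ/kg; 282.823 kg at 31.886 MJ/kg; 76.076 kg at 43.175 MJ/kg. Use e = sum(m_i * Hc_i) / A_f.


Total energy = 328.976*24.313 + 491.703*42.555 + 378.444*35.964 + 282.823*31.886 + 76.076*43.175
= 7998.393 + 20924.42 + 13610.36 + 9018.094 + 3284.581
= 54835.85 MJ
e = 54835.85 / 111.817 = 490.41 MJ/m^2

490.41 MJ/m^2


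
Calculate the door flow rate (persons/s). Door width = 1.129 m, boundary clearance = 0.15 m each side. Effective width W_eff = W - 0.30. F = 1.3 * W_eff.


W_eff = 1.129 - 0.30 = 0.829 m
F = 1.3 * 0.829 = 1.0777 persons/s

1.0777 persons/s


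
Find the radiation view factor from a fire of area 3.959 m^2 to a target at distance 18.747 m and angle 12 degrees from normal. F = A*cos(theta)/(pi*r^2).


cos(12 deg) = 0.97815
pi*r^2 = 1104.1
F = 3.959 * 0.97815 / 1104.1 = 0.0035073

0.0035073


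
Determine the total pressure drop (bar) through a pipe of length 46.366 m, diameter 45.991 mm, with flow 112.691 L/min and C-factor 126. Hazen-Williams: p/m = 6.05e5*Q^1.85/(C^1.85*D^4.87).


Q^1.85 = 6251.7
C^1.85 = 7685.7
D^4.87 = 1.2509e+08
p/m = 0.0039341 bar/m
p_total = 0.0039341 * 46.366 = 0.18241 bar

0.18241 bar


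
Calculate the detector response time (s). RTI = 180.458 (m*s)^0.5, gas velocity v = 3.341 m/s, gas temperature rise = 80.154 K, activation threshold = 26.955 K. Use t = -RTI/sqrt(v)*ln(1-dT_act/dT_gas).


dT_act/dT_gas = 0.33629
ln(1 - 0.33629) = -0.40991
t = -180.458 / sqrt(3.341) * -0.40991 = 40.469 s

40.469 s


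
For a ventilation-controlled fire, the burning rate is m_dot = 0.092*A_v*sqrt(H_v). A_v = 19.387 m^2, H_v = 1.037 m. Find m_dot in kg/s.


sqrt(H_v) = 1.0183
m_dot = 0.092 * 19.387 * 1.0183 = 1.8163 kg/s

1.8163 kg/s


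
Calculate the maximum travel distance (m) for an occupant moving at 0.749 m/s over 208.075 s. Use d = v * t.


d = 0.749 * 208.075 = 155.85 m

155.85 m


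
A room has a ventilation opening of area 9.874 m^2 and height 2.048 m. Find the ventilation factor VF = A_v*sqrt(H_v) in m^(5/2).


sqrt(H_v) = 1.4311
VF = 9.874 * 1.4311 = 14.131 m^(5/2)

14.131 m^(5/2)


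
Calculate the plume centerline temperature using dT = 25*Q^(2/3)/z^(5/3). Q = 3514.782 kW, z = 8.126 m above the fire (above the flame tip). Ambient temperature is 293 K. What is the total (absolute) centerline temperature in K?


Q^(2/3) = 231.17
z^(5/3) = 32.844
dT = 25 * 231.17 / 32.844 = 175.96 K
T = 293 + 175.96 = 468.96 K

468.96 K


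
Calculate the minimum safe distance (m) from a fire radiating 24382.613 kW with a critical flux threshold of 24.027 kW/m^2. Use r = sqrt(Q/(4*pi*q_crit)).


4*pi*q_crit = 301.93
Q/(4*pi*q_crit) = 80.755
r = sqrt(80.755) = 8.9864 m

8.9864 m


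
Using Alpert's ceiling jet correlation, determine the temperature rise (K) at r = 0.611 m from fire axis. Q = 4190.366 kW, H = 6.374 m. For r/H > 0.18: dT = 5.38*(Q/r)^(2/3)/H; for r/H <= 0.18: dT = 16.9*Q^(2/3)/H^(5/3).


r/H = 0.611 / 6.374 = 0.095858
r/H <= 0.18, so dT = 16.9*Q^(2/3)/H^(5/3)
Q^(2/3) = 259.92
H^(5/3) = 21.912
dT = 16.9 * 259.92 / 21.912 = 200.46 K

200.46 K


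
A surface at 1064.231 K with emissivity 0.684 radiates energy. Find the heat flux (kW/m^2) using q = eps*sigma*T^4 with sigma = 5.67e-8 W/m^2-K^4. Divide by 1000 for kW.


T^4 = 1.2828e+12
q = 0.684 * 5.67e-8 * 1.2828e+12 / 1000 = 49.749 kW/m^2

49.749 kW/m^2


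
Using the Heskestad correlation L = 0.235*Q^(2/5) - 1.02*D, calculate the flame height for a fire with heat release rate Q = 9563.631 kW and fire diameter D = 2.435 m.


Q^(2/5) = 39.107
0.235 * Q^(2/5) = 9.1900
1.02 * D = 2.4837
L = 6.7063 m

6.7063 m


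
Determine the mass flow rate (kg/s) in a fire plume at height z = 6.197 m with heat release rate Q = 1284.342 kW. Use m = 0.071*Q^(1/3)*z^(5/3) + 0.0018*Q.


Q^(1/3) = 10.870
z^(5/3) = 20.908
First term = 0.071 * 10.870 * 20.908 = 16.136
Second term = 0.0018 * 1284.342 = 2.3118
m = 18.448 kg/s

18.448 kg/s


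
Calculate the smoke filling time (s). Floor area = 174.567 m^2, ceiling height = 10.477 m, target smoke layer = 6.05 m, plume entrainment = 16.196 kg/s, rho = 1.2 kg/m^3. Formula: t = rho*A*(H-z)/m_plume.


H - z = 4.427 m
t = 1.2 * 174.567 * 4.427 / 16.196 = 57.259 s

57.259 s


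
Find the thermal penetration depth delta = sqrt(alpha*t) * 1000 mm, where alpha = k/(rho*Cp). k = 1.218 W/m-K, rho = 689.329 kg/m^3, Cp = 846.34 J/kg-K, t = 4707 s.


alpha = 1.218 / (689.329 * 846.34) = 2.0877e-06 m^2/s
alpha * t = 0.0098270
delta = sqrt(0.0098270) * 1000 = 99.131 mm

99.131 mm


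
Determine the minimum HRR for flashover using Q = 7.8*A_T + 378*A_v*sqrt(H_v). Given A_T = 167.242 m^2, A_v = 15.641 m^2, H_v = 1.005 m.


7.8*A_T = 1304.5
sqrt(H_v) = 1.0025
378*A_v*sqrt(H_v) = 5927.1
Q = 1304.5 + 5927.1 = 7231.5 kW

7231.5 kW


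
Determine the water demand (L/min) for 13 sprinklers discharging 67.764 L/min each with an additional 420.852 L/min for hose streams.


Sprinkler demand = 13 * 67.764 = 880.932 L/min
Total = 880.932 + 420.852 = 1301.784 L/min

1301.784 L/min


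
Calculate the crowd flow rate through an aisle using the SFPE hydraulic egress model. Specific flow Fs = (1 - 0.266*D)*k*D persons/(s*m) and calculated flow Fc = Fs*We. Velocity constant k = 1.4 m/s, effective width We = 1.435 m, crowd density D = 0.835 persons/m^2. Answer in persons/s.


1 - 0.266*D = 1 - 0.266*0.835 = 0.77789
Fs = 0.77789 * 1.4 * 0.835 = 0.90935 persons/(s*m)
Fc = 0.90935 * 1.435 = 1.3049 persons/s

1.3049 persons/s
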